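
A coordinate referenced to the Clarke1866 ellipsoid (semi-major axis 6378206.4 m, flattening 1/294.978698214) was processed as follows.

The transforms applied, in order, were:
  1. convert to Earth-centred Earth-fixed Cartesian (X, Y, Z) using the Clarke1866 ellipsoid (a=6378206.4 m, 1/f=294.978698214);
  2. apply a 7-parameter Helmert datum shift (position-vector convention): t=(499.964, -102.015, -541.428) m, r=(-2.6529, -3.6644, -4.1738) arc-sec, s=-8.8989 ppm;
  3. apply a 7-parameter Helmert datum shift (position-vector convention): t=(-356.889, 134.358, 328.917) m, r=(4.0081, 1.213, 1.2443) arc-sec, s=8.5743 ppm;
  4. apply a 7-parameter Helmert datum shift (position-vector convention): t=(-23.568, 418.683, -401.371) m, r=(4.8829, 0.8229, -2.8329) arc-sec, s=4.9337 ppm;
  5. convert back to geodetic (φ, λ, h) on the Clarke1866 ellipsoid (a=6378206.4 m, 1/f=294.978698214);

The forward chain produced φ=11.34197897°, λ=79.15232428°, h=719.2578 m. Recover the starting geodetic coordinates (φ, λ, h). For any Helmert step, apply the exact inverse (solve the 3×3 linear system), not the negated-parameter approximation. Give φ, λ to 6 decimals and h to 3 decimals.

φ=11.346450°, λ=79.154199°, h=353.984 m

start: φ=11.341979°, λ=79.152324°, h=719.258 m
→ ECEF (a=6378206.400, f=1/294.978698214): X=1177214.1575, Y=6143395.6011, Z=1246181.3359
→ Helmert⁻¹: X=1177142.5751, Y=6142992.2847, Z=1246435.8300
→ Helmert⁻¹: X=1177519.0974, Y=6142822.3648, Z=1245983.7872
→ Helmert⁻¹: X=1176927.4498, Y=6142986.8276, Z=1246594.4080
→ geod (Bowring, a=6378206.400): φ=11.34645000°, λ=79.15419900°, h=353.9840 m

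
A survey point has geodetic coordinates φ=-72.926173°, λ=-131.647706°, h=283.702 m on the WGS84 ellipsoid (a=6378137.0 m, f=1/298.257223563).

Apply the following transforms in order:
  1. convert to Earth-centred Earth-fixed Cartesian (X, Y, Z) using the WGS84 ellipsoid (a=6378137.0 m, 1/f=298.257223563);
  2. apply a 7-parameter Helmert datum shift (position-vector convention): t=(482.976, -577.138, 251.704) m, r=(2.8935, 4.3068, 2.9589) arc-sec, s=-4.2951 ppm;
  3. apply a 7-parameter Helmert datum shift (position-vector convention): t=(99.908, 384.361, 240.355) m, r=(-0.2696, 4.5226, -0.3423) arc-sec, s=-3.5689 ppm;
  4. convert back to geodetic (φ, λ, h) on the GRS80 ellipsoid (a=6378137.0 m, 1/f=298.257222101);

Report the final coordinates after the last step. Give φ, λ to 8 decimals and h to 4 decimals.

φ=-72.92588389°, λ=-131.63727932°, h=-308.3227 m

start: φ=-72.926173°, λ=-131.647706°, h=283.702 m
→ ECEF (a=6378137.000, f=1/298.257223563): X=-1248342.6153, Y=-1403686.3315, Z=-6075099.4794
→ Helmert 7p (PV): X=-1247960.9888, Y=-1404190.1264, Z=-6074815.3080
→ Helmert 7p (PV): X=-1247992.1543, Y=-1403806.6231, Z=-6074524.0743
→ geod (Bowring, a=6378137.000): φ=-72.92588389°, λ=-131.63727932°, h=-308.3227 m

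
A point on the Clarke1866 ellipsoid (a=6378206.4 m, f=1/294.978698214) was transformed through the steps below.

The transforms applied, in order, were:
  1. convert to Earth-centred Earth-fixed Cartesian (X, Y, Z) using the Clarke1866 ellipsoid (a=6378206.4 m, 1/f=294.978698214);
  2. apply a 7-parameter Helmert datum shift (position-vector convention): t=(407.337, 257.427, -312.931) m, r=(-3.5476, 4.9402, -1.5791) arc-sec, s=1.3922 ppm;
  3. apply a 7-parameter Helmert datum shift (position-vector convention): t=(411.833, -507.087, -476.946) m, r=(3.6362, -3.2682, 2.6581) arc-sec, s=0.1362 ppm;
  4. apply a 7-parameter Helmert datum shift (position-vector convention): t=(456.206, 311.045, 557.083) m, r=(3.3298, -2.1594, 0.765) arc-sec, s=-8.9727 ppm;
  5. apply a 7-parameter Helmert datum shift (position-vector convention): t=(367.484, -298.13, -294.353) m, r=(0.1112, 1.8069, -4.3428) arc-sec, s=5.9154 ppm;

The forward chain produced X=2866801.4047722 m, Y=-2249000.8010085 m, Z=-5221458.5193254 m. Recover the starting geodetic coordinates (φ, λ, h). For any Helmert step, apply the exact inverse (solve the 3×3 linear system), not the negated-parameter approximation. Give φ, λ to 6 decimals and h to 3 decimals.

start: X=2866801.4048, Y=-2249000.8010, Z=-5221458.5193 m
→ Helmert⁻¹: X=2866510.0460, Y=-2248631.8310, Z=-5221106.9581
→ Helmert⁻¹: X=2866016.5487, Y=-2249057.9805, Z=-5221704.5911
→ Helmert⁻¹: X=2865492.6183, Y=-2248679.5584, Z=-5221232.6953
→ Helmert⁻¹: X=2865223.5530, Y=-2248822.1239, Z=-5220882.5495
→ geod (Bowring, a=6378206.400): φ=-55.28076700°, λ=-38.12723200°, h=2233.3140 m

φ=-55.280767°, λ=-38.127232°, h=2233.314 m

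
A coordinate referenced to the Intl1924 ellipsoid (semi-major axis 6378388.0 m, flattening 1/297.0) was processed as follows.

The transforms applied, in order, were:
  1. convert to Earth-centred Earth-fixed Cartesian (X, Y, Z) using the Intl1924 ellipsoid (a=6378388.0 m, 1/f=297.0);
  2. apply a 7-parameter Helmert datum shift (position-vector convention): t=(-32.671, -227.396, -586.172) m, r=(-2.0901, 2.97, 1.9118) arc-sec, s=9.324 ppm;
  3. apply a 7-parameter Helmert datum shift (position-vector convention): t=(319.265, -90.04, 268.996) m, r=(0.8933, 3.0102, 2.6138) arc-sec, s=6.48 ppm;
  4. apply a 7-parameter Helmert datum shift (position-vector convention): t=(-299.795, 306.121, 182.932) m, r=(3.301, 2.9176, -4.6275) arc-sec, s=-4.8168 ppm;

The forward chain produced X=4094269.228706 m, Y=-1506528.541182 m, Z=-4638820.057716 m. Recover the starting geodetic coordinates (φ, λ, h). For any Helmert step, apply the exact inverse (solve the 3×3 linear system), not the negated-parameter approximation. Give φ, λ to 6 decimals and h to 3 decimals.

start: X=4094269.2287, Y=-1506528.5412, Z=-4638820.0577 m
→ Helmert⁻¹: X=4094688.1693, Y=-1506824.2973, Z=-4638943.3012
→ Helmert⁻¹: X=4094390.9813, Y=-1506796.4693, Z=-4639115.9566
→ Helmert⁻¹: X=4094438.3014, Y=-1506545.9744, Z=-4638442.8456
→ geod (Bowring, a=6378388.000): φ=-46.94675600°, λ=-20.20106000°, h=864.0080 m

φ=-46.946756°, λ=-20.201060°, h=864.008 m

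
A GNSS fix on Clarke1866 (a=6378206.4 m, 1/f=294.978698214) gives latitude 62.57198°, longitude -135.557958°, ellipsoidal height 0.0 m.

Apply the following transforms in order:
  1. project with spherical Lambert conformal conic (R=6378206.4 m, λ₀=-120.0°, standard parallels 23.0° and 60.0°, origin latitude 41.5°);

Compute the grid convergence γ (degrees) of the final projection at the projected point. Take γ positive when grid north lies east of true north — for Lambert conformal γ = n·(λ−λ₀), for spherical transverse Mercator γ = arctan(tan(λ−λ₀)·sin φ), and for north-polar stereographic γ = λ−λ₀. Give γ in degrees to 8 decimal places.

start: φ=62.571980°, λ=-135.557958°, h=0.000 m
→ into lcc (λ₀=-120.0°): φ=62.57198000°, λ−λ₀=-15.55795800°
convergence γ = -10.50015675°

-10.50015675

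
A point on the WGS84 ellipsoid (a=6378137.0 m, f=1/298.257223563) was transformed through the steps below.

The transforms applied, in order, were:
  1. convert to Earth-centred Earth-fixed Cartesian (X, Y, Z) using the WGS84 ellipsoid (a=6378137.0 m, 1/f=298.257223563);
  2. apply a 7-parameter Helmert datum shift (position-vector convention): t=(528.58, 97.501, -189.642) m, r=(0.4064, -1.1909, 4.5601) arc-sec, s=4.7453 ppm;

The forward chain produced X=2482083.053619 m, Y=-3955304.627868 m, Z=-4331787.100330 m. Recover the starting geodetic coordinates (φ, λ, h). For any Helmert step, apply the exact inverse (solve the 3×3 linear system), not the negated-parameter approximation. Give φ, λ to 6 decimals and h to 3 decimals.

φ=-43.042698°, λ=-57.898096°, h=899.196 m

start: X=2482083.0536, Y=-3955304.6279, Z=-4331787.1003 m
→ Helmert⁻¹: X=2481430.2420, Y=-3955446.7533, Z=-4331583.4372
→ geod (Bowring, a=6378137.000): φ=-43.04269800°, λ=-57.89809600°, h=899.1960 m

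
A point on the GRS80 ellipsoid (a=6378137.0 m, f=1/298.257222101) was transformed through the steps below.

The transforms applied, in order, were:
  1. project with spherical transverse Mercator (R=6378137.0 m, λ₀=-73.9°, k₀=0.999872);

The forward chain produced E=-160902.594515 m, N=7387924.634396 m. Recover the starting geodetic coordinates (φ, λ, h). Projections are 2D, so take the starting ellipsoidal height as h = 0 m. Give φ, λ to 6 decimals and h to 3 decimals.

φ=66.333705°, λ=-77.502918°, h=0.000 m

start: E=-160902.5945, N=7387924.6344 m
→ tm⁻¹: φ=66.33370500°, λ=-77.50291800°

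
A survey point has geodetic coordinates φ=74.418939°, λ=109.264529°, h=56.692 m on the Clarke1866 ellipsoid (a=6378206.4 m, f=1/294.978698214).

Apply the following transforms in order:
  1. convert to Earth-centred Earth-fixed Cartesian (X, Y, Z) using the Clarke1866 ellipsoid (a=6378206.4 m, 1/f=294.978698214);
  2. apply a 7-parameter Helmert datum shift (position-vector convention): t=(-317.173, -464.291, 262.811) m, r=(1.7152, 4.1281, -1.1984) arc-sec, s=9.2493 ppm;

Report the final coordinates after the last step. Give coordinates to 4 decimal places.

start: φ=74.418939°, λ=109.264529°, h=56.692 m
→ ECEF (a=6378206.400, f=1/294.978698214): X=-567022.9717, Y=1622382.5727, Z=6121538.2124
→ Helmert 7p (PV): X=-567213.4481, Y=1621885.6778, Z=6121882.4827

X=-567213.4481 m, Y=1621885.6778 m, Z=6121882.4827 m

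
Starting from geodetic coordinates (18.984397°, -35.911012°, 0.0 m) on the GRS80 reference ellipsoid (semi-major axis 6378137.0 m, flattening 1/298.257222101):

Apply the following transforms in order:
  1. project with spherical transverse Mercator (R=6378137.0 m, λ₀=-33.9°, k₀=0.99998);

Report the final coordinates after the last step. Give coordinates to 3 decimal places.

start: φ=18.984397°, λ=-35.911012°, h=0.000 m
→ tm (R=6378137.0, λ₀=-33.9°): E=-211718.2333, N=2114500.1867

E=-211718.233 m, N=2114500.187 m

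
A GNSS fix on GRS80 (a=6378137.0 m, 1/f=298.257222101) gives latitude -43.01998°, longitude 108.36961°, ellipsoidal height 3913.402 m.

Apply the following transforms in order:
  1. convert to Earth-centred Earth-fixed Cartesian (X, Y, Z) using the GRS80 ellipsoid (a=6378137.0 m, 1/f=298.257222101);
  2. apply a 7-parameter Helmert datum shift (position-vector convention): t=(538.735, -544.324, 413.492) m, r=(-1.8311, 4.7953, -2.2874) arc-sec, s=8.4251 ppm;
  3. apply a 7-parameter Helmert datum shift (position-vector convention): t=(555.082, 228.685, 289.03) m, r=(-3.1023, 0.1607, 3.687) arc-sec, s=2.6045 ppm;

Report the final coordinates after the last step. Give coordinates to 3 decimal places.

start: φ=-43.019980°, λ=108.369610°, h=3913.402 m
→ ECEF (a=6378137.000, f=1/298.257222101): X=-1472770.5384, Y=4435164.4233, Z=-4331794.7663
→ Helmert 7p (PV): X=-1472295.7345, Y=4434635.3431, Z=-4331422.9036
→ Helmert 7p (PV): X=-1471827.1313, Y=4434784.1143, Z=-4331210.7065

X=-1471827.131 m, Y=4434784.114 m, Z=-4331210.707 m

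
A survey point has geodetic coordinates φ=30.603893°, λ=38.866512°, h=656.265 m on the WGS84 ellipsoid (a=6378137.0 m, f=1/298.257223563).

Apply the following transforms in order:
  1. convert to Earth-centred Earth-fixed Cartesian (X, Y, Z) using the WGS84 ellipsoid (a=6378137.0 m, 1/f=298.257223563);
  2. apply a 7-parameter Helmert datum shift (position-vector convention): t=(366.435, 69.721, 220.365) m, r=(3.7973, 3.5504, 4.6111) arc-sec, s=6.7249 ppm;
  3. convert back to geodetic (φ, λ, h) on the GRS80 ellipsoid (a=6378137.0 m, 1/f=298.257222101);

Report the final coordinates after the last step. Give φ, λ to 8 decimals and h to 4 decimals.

φ=30.60398525°, λ=38.86511530°, h=1094.5039 m

start: φ=30.603893°, λ=38.866512°, h=656.265 m
→ ECEF (a=6378137.000, f=1/298.257223563): X=4278496.0837, Y=3448184.2440, Z=3228507.3866
→ Helmert 7p (PV): X=4278869.7777, Y=3448313.3645, Z=3228739.2984
→ geod (Bowring, a=6378137.000): φ=30.60398525°, λ=38.86511530°, h=1094.5039 m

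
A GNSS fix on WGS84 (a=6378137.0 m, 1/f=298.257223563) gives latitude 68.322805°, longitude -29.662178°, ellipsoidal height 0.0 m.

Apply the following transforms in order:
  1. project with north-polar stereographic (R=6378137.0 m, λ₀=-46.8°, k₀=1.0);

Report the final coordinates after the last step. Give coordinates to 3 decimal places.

start: φ=68.322805°, λ=-29.662178°, h=0.000 m
→ stereo (R=6378137.0, λ₀=-46.8°): E=719674.4547, N=-2333855.4376

E=719674.455 m, N=-2333855.438 m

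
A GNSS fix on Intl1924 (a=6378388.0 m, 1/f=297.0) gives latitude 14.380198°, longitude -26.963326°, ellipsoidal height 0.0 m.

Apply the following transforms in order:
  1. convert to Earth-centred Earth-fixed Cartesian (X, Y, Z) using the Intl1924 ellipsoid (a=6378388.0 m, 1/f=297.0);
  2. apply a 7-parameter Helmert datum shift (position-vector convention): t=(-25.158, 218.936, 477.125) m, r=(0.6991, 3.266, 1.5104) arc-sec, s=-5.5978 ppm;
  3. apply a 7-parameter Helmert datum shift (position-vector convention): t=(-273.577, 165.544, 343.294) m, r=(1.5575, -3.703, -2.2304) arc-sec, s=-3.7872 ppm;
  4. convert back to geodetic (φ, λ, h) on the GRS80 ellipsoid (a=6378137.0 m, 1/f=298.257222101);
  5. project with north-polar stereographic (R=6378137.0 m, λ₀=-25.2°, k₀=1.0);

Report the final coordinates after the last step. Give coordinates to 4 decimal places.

E=-304268.8833 m, N=-9892277.9852 m

start: φ=14.380198°, λ=-26.963326°, h=0.000 m
→ ECEF (a=6378388.000, f=1/297.0): X=5508062.1413, Y=-2802058.3681, Z=1573782.2241
→ Helmert 7p (PV): X=5508051.5877, Y=-2801788.7475, Z=1574153.8281
→ Helmert 7p (PV): X=5507698.5941, Y=-2801684.0388, Z=1574568.8880
→ geod (Bowring, a=6378137.000): φ=14.38779737°, λ=-26.96176087°, h=-37.4749 m
→ stereo (R=6378137.0, λ₀=-25.2°): E=-304268.8833, N=-9892277.9852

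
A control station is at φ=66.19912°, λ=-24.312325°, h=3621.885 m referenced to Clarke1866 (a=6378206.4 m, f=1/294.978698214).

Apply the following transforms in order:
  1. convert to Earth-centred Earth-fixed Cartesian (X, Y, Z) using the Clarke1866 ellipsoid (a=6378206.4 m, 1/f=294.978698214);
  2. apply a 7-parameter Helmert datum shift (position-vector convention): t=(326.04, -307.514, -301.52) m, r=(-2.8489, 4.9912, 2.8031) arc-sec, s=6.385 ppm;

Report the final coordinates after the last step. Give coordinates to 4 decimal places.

X=2354212.7124 m, Y=-1063555.3073 m, Z=5815760.8388 m

start: φ=66.199120°, λ=-24.312325°, h=3621.885 m
→ ECEF (a=6378206.400, f=1/294.978698214): X=2353716.4549, Y=-1063353.3218, Z=5816067.4919
→ Helmert 7p (PV): X=2354212.7124, Y=-1063555.3073, Z=5815760.8388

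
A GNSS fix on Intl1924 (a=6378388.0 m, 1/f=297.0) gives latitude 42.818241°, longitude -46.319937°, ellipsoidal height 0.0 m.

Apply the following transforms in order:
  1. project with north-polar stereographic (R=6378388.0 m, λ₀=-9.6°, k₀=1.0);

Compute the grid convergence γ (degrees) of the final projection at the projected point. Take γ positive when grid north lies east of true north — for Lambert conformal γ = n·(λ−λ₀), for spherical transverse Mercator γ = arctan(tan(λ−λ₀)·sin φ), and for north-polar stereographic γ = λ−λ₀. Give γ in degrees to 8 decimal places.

start: φ=42.818241°, λ=-46.319937°, h=0.000 m
→ into stereo (λ₀=-9.6°): φ=42.81824100°, λ−λ₀=-36.71993700°
convergence γ = -36.71993700°

-36.71993700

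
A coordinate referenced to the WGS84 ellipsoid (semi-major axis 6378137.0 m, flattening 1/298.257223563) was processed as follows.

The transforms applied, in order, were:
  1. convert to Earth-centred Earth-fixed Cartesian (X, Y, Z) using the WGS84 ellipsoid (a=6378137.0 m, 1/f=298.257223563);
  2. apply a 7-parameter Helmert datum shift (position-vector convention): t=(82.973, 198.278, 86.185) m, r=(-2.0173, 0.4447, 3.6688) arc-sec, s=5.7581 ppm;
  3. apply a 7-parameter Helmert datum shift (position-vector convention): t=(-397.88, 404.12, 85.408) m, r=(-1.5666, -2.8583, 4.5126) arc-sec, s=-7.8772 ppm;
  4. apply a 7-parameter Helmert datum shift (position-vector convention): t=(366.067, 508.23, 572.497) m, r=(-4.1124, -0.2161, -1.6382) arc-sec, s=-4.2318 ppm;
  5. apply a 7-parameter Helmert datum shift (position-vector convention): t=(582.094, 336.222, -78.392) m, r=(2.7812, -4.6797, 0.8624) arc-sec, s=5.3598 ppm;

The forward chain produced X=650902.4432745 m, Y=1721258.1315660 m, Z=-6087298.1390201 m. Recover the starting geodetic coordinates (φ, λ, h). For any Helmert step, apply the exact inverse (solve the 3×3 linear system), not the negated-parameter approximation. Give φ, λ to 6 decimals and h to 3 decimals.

start: X=650902.4433, Y=1721258.1316, Z=-6087298.1390 m
→ Helmert⁻¹: X=650185.9526, Y=1720827.8894, Z=-6087225.0752
→ Helmert⁻¹: X=649802.5933, Y=1720453.4756, Z=-6087789.7140
→ Helmert⁻¹: X=650158.8639, Y=1720094.9192, Z=-6087919.0230
→ Helmert⁻¹: X=650115.8653, Y=1719934.7154, Z=-6087951.9300
→ geod (Bowring, a=6378137.000): φ=-73.30067200°, λ=69.29397500°, h=1026.8470 m

φ=-73.300672°, λ=69.293975°, h=1026.847 m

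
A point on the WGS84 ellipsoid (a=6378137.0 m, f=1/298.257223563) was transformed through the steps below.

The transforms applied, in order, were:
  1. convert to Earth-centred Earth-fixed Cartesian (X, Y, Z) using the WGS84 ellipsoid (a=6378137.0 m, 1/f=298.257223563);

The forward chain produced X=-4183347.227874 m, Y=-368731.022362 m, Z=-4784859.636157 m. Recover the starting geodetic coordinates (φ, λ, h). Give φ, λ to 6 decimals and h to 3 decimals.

φ=-48.917988°, λ=-174.962820°, h=383.908 m

start: X=-4183347.2279, Y=-368731.0224, Z=-4784859.6362 m
→ geod (Bowring, a=6378137.000): φ=-48.91798800°, λ=-174.96282000°, h=383.9080 m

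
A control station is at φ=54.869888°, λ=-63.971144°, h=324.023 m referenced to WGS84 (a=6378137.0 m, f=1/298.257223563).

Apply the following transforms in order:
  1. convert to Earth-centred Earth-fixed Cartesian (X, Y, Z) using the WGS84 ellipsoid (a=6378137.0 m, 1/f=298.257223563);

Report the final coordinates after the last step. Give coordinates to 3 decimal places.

X=1614272.607 m, Y=-3305523.048 m, Z=5193327.166 m

start: φ=54.869888°, λ=-63.971144°, h=324.023 m
→ ECEF (a=6378137.000, f=1/298.257223563): X=1614272.6070, Y=-3305523.0476, Z=5193327.1659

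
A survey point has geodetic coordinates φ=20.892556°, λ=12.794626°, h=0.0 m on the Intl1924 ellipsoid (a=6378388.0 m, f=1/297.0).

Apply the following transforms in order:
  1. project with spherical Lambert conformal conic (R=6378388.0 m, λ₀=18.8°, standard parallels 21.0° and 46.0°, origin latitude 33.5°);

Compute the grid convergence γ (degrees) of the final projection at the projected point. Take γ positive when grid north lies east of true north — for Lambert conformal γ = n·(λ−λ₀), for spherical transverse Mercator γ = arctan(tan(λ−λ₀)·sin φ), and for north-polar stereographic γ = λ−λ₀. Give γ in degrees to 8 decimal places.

-3.34152572

start: φ=20.892556°, λ=12.794626°, h=0.000 m
→ into lcc (λ₀=18.8°): φ=20.89255600°, λ−λ₀=-6.00537400°
convergence γ = -3.34152572°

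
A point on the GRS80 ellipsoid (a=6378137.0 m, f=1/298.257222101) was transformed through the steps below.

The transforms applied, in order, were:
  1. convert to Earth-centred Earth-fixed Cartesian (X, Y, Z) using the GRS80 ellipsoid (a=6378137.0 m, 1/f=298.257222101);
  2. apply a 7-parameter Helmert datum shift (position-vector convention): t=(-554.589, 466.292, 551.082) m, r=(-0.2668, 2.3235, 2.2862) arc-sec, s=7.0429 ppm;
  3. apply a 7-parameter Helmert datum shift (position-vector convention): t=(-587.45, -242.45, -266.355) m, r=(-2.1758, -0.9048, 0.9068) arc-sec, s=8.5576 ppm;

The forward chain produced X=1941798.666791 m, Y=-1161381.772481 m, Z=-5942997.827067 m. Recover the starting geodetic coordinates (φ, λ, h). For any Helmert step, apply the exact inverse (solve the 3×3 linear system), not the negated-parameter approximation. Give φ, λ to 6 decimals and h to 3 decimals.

φ=-69.276654°, λ=-30.872322°, h=243.033 m

start: X=1941798.6668, Y=-1161381.7725, Z=-5942997.8271 m
→ Helmert⁻¹: X=1942338.3221, Y=-1161075.2380, Z=-5942701.3849
→ Helmert⁻¹: X=1942933.3012, Y=-1161547.1972, Z=-5943190.2255
→ geod (Bowring, a=6378137.000): φ=-69.27665400°, λ=-30.87232200°, h=243.0330 m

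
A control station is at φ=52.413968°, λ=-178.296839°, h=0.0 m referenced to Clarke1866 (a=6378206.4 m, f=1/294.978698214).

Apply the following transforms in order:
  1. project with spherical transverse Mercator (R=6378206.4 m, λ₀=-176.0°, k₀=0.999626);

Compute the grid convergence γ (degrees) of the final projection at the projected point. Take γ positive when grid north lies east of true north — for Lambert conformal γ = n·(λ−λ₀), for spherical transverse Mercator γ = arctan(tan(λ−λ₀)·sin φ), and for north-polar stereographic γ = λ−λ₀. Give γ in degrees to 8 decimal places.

start: φ=52.413968°, λ=-178.296839°, h=0.000 m
→ into tm (λ₀=-176.0°): φ=52.41396800°, λ−λ₀=-2.29683900°
convergence γ = -1.82046609°

-1.82046609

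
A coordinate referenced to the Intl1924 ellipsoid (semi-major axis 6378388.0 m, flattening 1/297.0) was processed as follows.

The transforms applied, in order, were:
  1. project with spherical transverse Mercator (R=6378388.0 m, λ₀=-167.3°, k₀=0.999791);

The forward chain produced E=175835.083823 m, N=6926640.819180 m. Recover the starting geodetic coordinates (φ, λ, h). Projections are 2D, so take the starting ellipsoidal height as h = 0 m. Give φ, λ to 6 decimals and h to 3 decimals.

φ=62.192304°, λ=-163.912383°, h=0.000 m

start: E=175835.0838, N=6926640.8192 m
→ tm⁻¹: φ=62.19230400°, λ=-163.91238300°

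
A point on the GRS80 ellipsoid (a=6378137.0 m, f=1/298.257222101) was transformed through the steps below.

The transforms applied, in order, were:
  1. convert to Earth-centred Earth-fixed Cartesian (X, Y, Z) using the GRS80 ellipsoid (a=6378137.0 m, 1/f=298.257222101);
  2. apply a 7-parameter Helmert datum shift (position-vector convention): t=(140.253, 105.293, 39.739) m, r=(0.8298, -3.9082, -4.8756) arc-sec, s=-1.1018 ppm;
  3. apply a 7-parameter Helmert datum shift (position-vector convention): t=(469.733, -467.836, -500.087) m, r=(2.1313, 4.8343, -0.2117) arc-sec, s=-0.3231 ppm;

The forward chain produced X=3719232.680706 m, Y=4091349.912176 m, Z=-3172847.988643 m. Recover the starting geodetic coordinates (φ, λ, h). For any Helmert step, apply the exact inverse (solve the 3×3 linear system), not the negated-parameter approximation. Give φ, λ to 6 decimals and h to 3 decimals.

φ=-30.012641°, λ=47.735854°, h=1693.335 m

start: X=3719232.6807, Y=4091349.9122, Z=-3172847.9886 m
→ Helmert⁻¹: X=3718834.3000, Y=4091790.1082, Z=-3172304.0468
→ Helmert⁻¹: X=3718541.3152, Y=4091764.4581, Z=-3172434.1992
→ geod (Bowring, a=6378137.000): φ=-30.01264100°, λ=47.73585400°, h=1693.3350 m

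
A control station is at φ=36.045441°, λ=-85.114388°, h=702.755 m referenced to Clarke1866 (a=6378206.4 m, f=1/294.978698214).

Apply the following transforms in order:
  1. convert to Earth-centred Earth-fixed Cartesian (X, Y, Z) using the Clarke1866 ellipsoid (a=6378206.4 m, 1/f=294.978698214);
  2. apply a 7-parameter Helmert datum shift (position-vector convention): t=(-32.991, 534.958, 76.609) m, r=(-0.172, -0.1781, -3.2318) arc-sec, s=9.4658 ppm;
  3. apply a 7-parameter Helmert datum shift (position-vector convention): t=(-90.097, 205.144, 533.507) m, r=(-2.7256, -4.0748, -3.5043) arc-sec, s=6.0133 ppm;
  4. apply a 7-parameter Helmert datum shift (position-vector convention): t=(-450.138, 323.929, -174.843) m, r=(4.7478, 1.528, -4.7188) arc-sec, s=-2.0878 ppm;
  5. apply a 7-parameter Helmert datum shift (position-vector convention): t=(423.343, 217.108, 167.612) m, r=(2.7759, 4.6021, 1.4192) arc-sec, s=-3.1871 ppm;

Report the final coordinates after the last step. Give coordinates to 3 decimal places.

start: φ=36.045441°, λ=-85.114388°, h=702.755 m
→ ECEF (a=6378206.400, f=1/294.978698214): X=439777.4734, Y=-5144963.1394, Z=3732492.7873
→ Helmert 7p (PV): X=439664.8093, Y=-5144480.6607, Z=3732609.3974
→ Helmert 7p (PV): X=439416.2155, Y=-5144264.5983, Z=3733242.0154
→ Helmert 7p (PV): X=438875.1286, Y=-5144025.9134, Z=3732937.7127
→ Helmert 7p (PV): X=439415.7537, Y=-5143839.6287, Z=3733014.4076

X=439415.754 m, Y=-5143839.629 m, Z=3733014.408 m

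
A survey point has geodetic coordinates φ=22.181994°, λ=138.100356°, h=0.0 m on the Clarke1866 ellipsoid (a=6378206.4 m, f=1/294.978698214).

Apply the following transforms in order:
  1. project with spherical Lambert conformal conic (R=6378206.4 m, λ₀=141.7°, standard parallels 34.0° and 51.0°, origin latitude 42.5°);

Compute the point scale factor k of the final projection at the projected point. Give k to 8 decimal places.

start: φ=22.181994°, λ=138.100356°, h=0.000 m
→ into lcc (λ₀=141.7°): φ=22.18199400°, λ−λ₀=-3.59964400°
scale k = 1.04957991

1.04957991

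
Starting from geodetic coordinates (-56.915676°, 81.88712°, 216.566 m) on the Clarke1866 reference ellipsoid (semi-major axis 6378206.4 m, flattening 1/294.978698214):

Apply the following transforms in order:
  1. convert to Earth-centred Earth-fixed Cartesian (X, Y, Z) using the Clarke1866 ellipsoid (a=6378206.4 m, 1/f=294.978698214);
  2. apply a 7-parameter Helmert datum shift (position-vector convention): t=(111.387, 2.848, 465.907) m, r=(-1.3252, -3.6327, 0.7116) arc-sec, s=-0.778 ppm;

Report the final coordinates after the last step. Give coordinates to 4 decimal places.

X=492730.1667 m, Y=3455147.4179 m, Z=-5320304.3306 m

start: φ=-56.915676°, λ=81.887120°, h=216.566 m
→ ECEF (a=6378206.400, f=1/294.978698214): X=492537.3748, Y=3455179.7433, Z=-5320760.8529
→ Helmert 7p (PV): X=492730.1667, Y=3455147.4179, Z=-5320304.3306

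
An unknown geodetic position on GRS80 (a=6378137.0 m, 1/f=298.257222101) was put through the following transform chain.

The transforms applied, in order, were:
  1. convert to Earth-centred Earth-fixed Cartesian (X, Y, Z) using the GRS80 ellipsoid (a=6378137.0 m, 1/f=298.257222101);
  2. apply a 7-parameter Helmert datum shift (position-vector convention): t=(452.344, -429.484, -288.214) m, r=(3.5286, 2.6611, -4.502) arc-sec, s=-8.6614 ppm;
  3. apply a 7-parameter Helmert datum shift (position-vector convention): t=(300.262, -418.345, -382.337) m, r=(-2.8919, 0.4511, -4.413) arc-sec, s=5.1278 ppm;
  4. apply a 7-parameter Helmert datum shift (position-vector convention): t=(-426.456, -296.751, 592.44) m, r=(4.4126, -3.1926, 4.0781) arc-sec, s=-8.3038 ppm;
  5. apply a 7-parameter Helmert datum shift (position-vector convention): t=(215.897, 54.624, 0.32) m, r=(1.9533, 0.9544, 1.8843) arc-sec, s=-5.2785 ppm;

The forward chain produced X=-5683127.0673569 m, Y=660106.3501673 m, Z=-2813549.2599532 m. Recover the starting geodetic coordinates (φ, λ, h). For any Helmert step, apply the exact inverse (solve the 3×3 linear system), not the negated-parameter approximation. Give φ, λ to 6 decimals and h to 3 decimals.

start: X=-5683127.0674, Y=660106.3502, Z=-2813549.2600 m
→ Helmert⁻¹: X=-5683353.9153, Y=660080.4853, Z=-2813596.9795
→ Helmert⁻¹: X=-5683005.1497, Y=660434.8772, Z=-2814138.9543
→ Helmert⁻¹: X=-5683284.2524, Y=660767.6902, Z=-2813745.3541
→ Helmert⁻¹: X=-5683763.9549, Y=661030.7135, Z=-2813566.1455
→ geod (Bowring, a=6378137.000): φ=-26.33616700°, λ=173.36621300°, h=2428.7440 m

φ=-26.336167°, λ=173.366213°, h=2428.744 m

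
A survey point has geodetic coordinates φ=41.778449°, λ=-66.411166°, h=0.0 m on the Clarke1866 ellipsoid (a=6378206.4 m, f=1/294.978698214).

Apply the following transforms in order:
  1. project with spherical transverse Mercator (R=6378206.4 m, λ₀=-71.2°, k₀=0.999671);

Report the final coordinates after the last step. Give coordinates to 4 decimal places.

start: φ=41.778449°, λ=-66.411166°, h=0.000 m
→ tm (R=6378206.4, λ₀=-71.2°): E=397464.8607, N=4660356.3890

E=397464.8607 m, N=4660356.3890 m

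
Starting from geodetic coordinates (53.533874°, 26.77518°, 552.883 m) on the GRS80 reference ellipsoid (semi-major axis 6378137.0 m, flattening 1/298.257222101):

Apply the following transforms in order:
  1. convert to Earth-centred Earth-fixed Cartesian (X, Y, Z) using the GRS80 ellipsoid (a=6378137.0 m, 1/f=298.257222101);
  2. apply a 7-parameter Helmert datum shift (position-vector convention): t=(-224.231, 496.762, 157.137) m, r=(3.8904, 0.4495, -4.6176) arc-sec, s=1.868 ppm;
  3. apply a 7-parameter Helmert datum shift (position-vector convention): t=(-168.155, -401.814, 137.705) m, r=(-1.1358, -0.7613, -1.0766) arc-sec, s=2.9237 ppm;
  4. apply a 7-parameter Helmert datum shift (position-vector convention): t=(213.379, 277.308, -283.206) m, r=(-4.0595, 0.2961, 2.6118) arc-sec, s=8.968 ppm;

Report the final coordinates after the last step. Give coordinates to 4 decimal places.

start: φ=53.533874°, λ=26.775180°, h=552.883 m
→ ECEF (a=6378137.000, f=1/298.257222101): X=3392024.3613, Y=1711590.8740, Z=5106523.7000
→ Helmert 7p (PV): X=3391855.9120, Y=1711918.5813, Z=5106715.2667
→ Helmert 7p (PV): X=3391687.7608, Y=1711532.1889, Z=5106870.9944
→ Helmert 7p (PV): X=3391917.2154, Y=1711968.3024, Z=5106595.0329

X=3391917.2154 m, Y=1711968.3024 m, Z=5106595.0329 m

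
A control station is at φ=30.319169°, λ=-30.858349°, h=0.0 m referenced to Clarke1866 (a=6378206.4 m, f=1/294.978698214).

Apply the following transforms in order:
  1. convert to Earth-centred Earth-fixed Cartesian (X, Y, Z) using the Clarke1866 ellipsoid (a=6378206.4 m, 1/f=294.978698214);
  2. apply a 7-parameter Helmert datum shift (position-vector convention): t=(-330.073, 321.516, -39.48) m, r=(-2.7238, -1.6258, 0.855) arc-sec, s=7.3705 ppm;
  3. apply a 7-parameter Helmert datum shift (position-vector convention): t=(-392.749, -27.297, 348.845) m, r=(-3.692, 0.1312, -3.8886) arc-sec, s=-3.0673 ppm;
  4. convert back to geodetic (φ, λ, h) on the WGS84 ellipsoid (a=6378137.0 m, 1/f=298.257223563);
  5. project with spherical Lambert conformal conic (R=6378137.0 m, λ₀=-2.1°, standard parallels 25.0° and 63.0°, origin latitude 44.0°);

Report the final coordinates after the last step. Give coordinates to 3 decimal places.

E=-2637207.878 m, N=-981010.994 m

start: φ=30.319169°, λ=-30.858349°, h=0.000 m
→ ECEF (a=6378206.400, f=1/294.978698214): X=4730502.2652, Y=-2826478.6625, Z=3200791.4100
→ Helmert 7p (PV): X=4730193.5455, Y=-2826116.1024, Z=3200850.1330
→ Helmert 7p (PV): X=4729735.0445, Y=-2826166.6135, Z=3201236.7367
→ geod (Bowring, a=6378137.000): φ=30.32449771°, λ=-30.85965559°, h=-472.9357 m
→ lcc (R=6378137.0, λ₀=-2.1°): E=-2637207.8782, N=-981010.9939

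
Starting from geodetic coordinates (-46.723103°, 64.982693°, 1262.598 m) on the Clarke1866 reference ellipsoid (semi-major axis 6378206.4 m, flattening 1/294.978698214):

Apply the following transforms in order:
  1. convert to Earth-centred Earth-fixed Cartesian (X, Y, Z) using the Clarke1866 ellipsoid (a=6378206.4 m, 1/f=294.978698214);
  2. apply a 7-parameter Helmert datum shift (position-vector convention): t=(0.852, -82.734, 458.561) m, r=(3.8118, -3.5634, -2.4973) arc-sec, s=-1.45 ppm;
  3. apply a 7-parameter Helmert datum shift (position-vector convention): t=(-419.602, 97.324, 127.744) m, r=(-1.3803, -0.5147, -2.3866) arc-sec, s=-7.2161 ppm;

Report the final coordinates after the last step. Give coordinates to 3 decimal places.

start: φ=-46.723103°, λ=64.982693°, h=1262.598 m
→ ECEF (a=6378206.400, f=1/294.978698214): X=1852752.9947, Y=3970110.2163, Z=-4621432.3732
→ Helmert 7p (PV): X=1852879.0663, Y=3970084.6984, Z=-4620861.7352
→ Helmert 7p (PV): X=1852503.5601, Y=3970101.0132, Z=-4620722.5902

X=1852503.560 m, Y=3970101.013 m, Z=-4620722.590 m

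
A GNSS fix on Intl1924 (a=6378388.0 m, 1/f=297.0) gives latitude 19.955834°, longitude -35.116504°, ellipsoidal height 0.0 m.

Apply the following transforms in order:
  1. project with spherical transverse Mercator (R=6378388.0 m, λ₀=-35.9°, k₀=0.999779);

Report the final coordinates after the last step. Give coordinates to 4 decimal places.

start: φ=19.955834°, λ=-35.116504°, h=0.000 m
→ tm (R=6378388.0, λ₀=-35.9°): E=81968.5014, N=2221261.0213

E=81968.5014 m, N=2221261.0213 m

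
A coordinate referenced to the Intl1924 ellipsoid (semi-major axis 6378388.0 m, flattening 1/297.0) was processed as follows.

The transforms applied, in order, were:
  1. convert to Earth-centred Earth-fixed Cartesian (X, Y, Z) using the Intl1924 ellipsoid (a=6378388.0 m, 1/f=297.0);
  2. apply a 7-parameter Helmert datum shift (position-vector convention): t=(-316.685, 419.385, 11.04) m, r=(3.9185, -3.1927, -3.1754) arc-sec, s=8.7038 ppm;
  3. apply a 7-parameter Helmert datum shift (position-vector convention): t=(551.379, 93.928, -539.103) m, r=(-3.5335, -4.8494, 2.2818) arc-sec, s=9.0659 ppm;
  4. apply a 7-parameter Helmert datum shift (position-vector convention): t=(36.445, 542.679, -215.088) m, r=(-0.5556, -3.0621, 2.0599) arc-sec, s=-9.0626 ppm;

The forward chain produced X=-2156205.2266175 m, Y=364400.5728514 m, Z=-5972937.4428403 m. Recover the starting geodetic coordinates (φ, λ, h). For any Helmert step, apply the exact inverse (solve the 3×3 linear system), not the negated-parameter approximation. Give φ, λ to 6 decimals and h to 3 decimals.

start: X=-2156205.2266, Y=364400.5729, Z=-5972937.4428 m
→ Helmert⁻¹: X=-2156346.2471, Y=363898.8144, Z=-5972743.4915
→ Helmert⁻¹: X=-2157014.4533, Y=363927.7575, Z=-5972093.2986
→ Helmert⁻¹: X=-2156777.0297, Y=363358.5524, Z=-5972025.8779
→ geod (Bowring, a=6378388.000): φ=-70.00992300°, λ=170.43701300°, h=497.3400 m

φ=-70.009923°, λ=170.437013°, h=497.340 m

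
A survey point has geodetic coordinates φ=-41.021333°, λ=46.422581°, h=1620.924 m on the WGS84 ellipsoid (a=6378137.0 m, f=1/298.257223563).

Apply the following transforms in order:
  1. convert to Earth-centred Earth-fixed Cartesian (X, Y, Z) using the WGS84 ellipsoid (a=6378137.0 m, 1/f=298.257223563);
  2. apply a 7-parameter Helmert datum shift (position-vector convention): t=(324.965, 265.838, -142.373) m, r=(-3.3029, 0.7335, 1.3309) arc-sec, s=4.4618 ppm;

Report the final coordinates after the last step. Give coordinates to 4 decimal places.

X=3323071.5020 m, Y=3492242.1506 m, Z=-4165503.4754 m

start: φ=-41.021333°, λ=46.422581°, h=1620.924 m
→ ECEF (a=6378137.000, f=1/298.257223563): X=3322769.0556, Y=3492005.9906, Z=-4165274.7841
→ Helmert 7p (PV): X=3323071.5020, Y=3492242.1506, Z=-4165503.4754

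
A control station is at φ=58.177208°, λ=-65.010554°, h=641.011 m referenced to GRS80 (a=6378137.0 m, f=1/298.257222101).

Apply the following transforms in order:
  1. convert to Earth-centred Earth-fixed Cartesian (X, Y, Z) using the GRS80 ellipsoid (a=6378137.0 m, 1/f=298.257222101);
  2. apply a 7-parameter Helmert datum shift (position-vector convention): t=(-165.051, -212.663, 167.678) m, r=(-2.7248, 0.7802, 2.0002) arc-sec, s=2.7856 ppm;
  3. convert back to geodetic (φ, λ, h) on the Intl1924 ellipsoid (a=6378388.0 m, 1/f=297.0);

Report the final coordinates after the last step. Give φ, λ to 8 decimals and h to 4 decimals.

φ=58.17839152°, λ=-65.01324101°, h=681.1870 m

start: φ=58.177208°, λ=-65.010554°, h=641.011 m
→ ECEF (a=6378137.000, f=1/298.257222101): X=1424356.7411, Y=-3056012.4519, Z=5396715.6469
→ Helmert 7p (PV): X=1424245.7060, Y=-3056148.5235, Z=5396933.3410
→ geod (Bowring, a=6378388.000): φ=58.17839152°, λ=-65.01324101°, h=681.1870 m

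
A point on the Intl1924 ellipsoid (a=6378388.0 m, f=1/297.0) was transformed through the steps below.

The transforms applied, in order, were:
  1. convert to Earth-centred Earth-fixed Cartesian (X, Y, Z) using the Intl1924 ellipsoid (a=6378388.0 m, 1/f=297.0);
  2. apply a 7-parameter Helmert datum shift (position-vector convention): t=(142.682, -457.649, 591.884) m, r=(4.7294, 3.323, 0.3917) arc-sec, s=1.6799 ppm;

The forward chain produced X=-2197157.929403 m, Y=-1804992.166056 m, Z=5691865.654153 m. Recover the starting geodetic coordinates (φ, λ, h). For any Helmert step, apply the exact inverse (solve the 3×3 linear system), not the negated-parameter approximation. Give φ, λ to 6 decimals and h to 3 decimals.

φ=63.607907°, λ=-140.608741°, h=807.311 m

start: X=-2197157.9294, Y=-1804992.1661, Z=5691865.6542 m
→ Helmert⁻¹: X=-2197392.0351, Y=-1804396.8189, Z=5691270.1812
→ geod (Bowring, a=6378388.000): φ=63.60790700°, λ=-140.60874100°, h=807.3110 m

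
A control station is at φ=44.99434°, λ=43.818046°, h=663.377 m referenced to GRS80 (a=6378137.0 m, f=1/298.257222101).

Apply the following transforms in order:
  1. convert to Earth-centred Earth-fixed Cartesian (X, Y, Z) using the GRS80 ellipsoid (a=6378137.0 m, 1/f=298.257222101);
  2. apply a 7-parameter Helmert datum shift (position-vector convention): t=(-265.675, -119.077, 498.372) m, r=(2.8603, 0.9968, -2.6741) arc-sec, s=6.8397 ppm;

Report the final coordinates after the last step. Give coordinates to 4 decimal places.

start: φ=44.994340°, λ=43.818046°, h=663.377 m
→ ECEF (a=6378137.000, f=1/298.257222101): X=3260291.8324, Y=3128479.2463, Z=4487372.6447
→ Helmert 7p (PV): X=3260110.7019, Y=3128277.0718, Z=4487929.3365

X=3260110.7019 m, Y=3128277.0718 m, Z=4487929.3365 m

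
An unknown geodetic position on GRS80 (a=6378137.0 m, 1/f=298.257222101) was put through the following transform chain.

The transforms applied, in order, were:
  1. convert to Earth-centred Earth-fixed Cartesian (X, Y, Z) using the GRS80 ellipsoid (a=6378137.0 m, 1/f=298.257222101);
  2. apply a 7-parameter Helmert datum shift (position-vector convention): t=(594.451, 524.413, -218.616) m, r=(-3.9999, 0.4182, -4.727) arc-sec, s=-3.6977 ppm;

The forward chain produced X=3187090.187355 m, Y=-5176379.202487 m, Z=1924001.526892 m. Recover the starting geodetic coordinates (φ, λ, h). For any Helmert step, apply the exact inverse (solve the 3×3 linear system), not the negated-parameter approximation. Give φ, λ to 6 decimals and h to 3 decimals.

start: X=3187090.1874, Y=-5176379.2025, Z=1924001.5269 m
→ Helmert⁻¹: X=3186622.2574, Y=-5176887.0428, Z=1924133.3284
→ geod (Bowring, a=6378137.000): φ=17.67460700°, λ=-58.38571000°, h=104.2220 m

φ=17.674607°, λ=-58.385710°, h=104.222 m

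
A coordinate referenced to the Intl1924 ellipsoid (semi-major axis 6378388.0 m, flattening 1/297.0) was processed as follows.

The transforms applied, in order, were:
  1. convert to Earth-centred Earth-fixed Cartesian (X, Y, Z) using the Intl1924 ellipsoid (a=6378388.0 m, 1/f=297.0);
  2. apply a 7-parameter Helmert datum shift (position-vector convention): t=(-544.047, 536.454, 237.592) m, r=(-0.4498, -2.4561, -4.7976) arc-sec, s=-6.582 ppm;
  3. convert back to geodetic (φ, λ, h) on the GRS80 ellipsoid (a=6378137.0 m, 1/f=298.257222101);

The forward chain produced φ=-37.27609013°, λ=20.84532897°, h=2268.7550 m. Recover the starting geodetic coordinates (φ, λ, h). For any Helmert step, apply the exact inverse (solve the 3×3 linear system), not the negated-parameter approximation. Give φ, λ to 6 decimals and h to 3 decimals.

φ=-37.277446°, λ=20.839101°, h=2489.972 m

start: φ=-37.276090°, λ=20.845329°, h=2268.755 m
→ ECEF (a=6378137.000, f=1/298.257222101): X=4750569.3988, Y=1808874.0089, Z=-3843193.3519
→ Helmert⁻¹: X=4751056.8873, Y=1808468.3458, Z=-3843508.8711
→ geod (Bowring, a=6378388.000): φ=-37.27744600°, λ=20.83910100°, h=2489.9720 m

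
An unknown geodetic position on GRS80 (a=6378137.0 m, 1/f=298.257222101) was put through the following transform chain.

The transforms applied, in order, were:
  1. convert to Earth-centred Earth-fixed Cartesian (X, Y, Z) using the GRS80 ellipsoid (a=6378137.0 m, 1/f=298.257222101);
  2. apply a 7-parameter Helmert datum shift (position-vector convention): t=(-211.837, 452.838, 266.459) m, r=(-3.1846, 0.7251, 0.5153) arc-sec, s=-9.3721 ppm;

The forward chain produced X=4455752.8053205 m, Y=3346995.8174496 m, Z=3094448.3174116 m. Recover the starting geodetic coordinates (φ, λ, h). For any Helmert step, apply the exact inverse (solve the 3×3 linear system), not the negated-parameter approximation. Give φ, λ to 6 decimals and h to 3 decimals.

start: X=4455752.8053, Y=3346995.8174, Z=3094448.3174 m
→ Helmert⁻¹: X=4456003.8873, Y=3346515.4380, Z=3094278.1903
→ geod (Bowring, a=6378137.000): φ=29.20504700°, λ=36.90701400°, h=1064.4080 m

φ=29.205047°, λ=36.907014°, h=1064.408 m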